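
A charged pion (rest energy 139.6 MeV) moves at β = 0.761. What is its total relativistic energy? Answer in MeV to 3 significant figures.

E ≈ 215 MeV

γ = 1/√(1 − 0.761²) = 1.5414
E = γm₀c² = 1.5414 × 139.6 MeV = 215 MeV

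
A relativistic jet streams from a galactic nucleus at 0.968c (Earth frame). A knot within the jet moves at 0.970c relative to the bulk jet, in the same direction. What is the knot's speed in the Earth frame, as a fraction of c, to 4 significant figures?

Relativistic velocity addition: u = (u' + v)/(1 + u'v/c²)
= (0.970 + 0.968)/(1 + 0.970×0.968) = 1.938/1.93896 = 0.9995

u ≈ 0.9995c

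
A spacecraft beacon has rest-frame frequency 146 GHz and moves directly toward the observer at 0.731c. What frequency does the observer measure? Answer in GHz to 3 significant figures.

f_obs ≈ 370 GHz

Relativistic Doppler: f_obs = f_src √((1+β)/(1−β))
= 146 × √(1.7310/0.26900) = 146 × 2.5367 = 370 GHz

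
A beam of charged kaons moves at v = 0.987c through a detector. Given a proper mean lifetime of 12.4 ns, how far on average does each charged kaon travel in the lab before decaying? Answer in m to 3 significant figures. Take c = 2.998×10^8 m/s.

d ≈ 22.8 m

γ = 1/√(1 − 0.987²) = 6.2220
Dilated lifetime: Δt = γτ₀ = 6.2220 × 12.4 ns = 77.153 ns
d = vΔt = 0.987c × 77.153 ns = 2.9590×10^8 m/s × 7.7153×10^-8 s = 22.8 m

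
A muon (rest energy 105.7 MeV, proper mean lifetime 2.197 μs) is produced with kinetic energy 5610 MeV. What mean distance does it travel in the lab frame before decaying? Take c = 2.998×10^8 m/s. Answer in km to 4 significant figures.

d ≈ 35.61 km

γ = 1 + K/(m₀c²) = 1 + 5610/105.7 = 54.0747
β = √(1 − 1/γ²) = 0.999829
Dilated lifetime: γτ₀ = 54.0747 × 2.197 μs = 118.802 μs
d = βc·γτ₀ = 0.999829 × (2.998×10^8 m/s) × 0.000118802 s = 35.61 km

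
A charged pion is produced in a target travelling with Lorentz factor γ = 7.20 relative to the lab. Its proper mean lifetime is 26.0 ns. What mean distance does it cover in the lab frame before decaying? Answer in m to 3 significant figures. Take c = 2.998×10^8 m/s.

d ≈ 55.6 m

β = √(1 − 1/γ²) = √(1 − 1/7.20²) = 0.99031
Dilated lifetime: Δt = γτ₀ = 7.20 × 26.0 ns = 187.20 ns
d = vΔt = 0.99031c × 187.20 ns = 2.9689×10^8 m/s × 1.8720×10^-7 s = 55.6 m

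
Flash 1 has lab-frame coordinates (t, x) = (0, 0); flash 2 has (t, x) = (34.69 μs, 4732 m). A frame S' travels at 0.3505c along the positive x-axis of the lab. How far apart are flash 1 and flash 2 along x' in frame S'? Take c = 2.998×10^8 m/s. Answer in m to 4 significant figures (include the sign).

Δx' ≈ 1160 m

γ = 1/√(1 − 0.3505²) = 1.06773
Δx' = γ(Δx − vΔt) = 1.06773 × (4732 m − 0.3505×(2.998×10^8 m/s)×34.69×10^-6 s)
= 1.06773 × (1086.78 m) = 1160 m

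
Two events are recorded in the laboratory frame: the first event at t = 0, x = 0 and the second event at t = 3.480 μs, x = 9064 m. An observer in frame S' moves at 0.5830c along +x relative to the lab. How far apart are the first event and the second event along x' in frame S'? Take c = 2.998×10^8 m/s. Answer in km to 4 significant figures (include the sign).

Δx' ≈ 10.41 km

γ = 1/√(1 − 0.5830²) = 1.23081
Δx' = γ(Δx − vΔt) = 1.23081 × (9064 m − 0.5830×(2.998×10^8 m/s)×3.480×10^-6 s)
= 1.23081 × (8455.75 m) = 10.41 km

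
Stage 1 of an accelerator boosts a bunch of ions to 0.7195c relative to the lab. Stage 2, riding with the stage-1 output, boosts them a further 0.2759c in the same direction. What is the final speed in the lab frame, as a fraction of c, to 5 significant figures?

u ≈ 0.83053c

Compose boost 2: (0.2759 + 0.7195)/(1 + 0.2759×0.7195) = 0.99540/1.198510 = 0.83053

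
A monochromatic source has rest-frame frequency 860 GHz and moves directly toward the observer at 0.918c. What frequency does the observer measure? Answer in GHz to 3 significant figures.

Relativistic Doppler: f_obs = f_src √((1+β)/(1−β))
= 860 × √(1.9180/0.082000) = 860 × 4.8363 = 4160 GHz

f_obs ≈ 4160 GHz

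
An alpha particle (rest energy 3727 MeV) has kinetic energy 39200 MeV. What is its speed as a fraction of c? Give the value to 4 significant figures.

β ≈ 0.9962

γ = 1 + K/(m₀c²) = 1 + 39200/3727 = 11.5178
β = √(1 − 1/γ²) = 0.9962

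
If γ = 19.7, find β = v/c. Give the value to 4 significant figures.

β ≈ 0.9987

β = √(1 − 1/γ²) = √(1 − 1/19.7²) = √(0.997423) = 0.9987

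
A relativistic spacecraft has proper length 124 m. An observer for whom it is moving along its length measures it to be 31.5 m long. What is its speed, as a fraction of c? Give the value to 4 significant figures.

γ = L₀/L = 124/31.5 = 3.93651
β = √(1 − 1/γ²) = 0.9672

β ≈ 0.9672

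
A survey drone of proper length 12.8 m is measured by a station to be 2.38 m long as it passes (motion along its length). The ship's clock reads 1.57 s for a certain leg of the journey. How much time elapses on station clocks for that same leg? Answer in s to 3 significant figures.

Length contraction ⇒ γ = L₀/L = 12.8/2.38 = 5.3782
Time dilation: Δt = γτ₀ = 5.3782 × 1.57 s = 8.44 s

Δt ≈ 8.44 s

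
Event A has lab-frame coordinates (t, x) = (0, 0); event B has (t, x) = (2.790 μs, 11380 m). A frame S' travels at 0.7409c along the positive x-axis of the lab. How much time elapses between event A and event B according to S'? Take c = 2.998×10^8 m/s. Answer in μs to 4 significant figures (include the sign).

Δt' ≈ -37.72 μs

γ = 1/√(1 − 0.7409²) = 1.48895
Δt' = γ(Δt − vΔx/c²) = 1.48895 × (2.790 μs − 0.7409×11380 m / (2.998×10^8 m/s))
= 1.48895 × (-25.3336 μs) = -37.72 μs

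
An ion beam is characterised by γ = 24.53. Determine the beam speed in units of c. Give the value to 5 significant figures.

β = √(1 − 1/γ²) = √(1 − 1/24.53²) = √(0.9983381) = 0.99917

β ≈ 0.99917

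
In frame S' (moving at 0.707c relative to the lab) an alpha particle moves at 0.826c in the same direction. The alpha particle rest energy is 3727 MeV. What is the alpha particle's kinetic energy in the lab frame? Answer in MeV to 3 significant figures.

u_lab = (0.826 + 0.707)/(1 + 0.826×0.707) = 0.967814
γ = 1/√(1 − 0.967814²) = 3.9735
K = (γ − 1)m₀c² = (3.9735 − 1) × 3727 = 2.9735 × 3727 = 11100 MeV

K ≈ 11100 MeV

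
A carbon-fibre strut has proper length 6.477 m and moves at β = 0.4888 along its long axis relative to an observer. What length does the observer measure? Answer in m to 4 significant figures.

γ = 1/√(1 − 0.4888²) = 1.14627
Length contraction: L = L₀/γ = 6.477/1.14627 = 5.651 m

L ≈ 5.651 m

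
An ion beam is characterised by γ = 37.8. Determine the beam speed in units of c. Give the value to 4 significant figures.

β ≈ 0.9997

β = √(1 − 1/γ²) = √(1 − 1/37.8²) = √(0.999300) = 0.9997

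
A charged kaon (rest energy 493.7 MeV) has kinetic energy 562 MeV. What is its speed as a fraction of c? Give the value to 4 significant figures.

γ = 1 + K/(m₀c²) = 1 + 562/493.7 = 2.13834
β = √(1 − 1/γ²) = 0.8839

β ≈ 0.8839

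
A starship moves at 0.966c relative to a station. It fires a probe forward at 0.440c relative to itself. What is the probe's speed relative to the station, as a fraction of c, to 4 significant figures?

u ≈ 0.9866c

Relativistic velocity addition: u = (u' + v)/(1 + u'v/c²)
= (0.440 + 0.966)/(1 + 0.440×0.966) = 1.406/1.42504 = 0.9866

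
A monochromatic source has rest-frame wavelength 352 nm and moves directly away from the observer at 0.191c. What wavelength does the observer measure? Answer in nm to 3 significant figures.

Relativistic Doppler: λ_obs = λ_src √((1+β)/(1−β))
= 352 × √(1.1910/0.80900) = 352 × 1.2133 = 427 nm

λ_obs ≈ 427 nm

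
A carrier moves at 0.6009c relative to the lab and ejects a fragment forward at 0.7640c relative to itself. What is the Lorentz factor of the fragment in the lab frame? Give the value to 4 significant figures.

u_lab = (0.7640 + 0.6009)/(1 + 0.7640×0.6009) = 1.3649/1.459088 = 0.9354476
γ = 1/√(1 − 0.9354476²) = 2.829

γ ≈ 2.829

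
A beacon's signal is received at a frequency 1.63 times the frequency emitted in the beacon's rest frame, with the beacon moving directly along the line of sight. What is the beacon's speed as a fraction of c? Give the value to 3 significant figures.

β ≈ 0.453

f_obs/f_src = √((1+β)/(1−β)) = 1.63  ⇒  (1+β)/(1−β) = 2.6569
β = |1 − D²|/(1 + D²) = |1 − 2.6569|/(1 + 2.6569) = 0.453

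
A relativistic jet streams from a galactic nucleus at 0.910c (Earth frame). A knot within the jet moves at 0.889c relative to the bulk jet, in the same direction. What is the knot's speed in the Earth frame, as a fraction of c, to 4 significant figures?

Relativistic velocity addition: u = (u' + v)/(1 + u'v/c²)
= (0.889 + 0.910)/(1 + 0.889×0.910) = 1.799/1.80899 = 0.9945

u ≈ 0.9945c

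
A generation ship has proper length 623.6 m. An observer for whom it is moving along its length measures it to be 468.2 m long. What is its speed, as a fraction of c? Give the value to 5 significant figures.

γ = L₀/L = 623.6/468.2 = 1.331909
β = √(1 − 1/γ²) = 0.66053

β ≈ 0.66053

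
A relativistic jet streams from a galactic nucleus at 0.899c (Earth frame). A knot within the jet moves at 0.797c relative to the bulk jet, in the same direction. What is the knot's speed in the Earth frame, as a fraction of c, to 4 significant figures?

u ≈ 0.9881c

Relativistic velocity addition: u = (u' + v)/(1 + u'v/c²)
= (0.797 + 0.899)/(1 + 0.797×0.899) = 1.696/1.71650 = 0.9881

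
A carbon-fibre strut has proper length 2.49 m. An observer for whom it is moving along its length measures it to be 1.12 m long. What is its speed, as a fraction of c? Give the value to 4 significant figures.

β ≈ 0.8931

γ = L₀/L = 2.49/1.12 = 2.22321
β = √(1 − 1/γ²) = 0.8931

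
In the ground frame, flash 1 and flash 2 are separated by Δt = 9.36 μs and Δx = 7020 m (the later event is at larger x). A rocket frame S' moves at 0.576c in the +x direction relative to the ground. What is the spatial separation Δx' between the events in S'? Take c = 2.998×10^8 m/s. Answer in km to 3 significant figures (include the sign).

Δx' ≈ 6.61 km

γ = 1/√(1 − 0.576²) = 1.2233
Δx' = γ(Δx − vΔt) = 1.2233 × (7020 m − 0.576×(2.998×10^8 m/s)×9.36×10^-6 s)
= 1.2233 × (5403.7 m) = 6.61 km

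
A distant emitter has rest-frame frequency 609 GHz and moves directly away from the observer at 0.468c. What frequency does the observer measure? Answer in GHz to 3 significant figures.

f_obs ≈ 367 GHz

Relativistic Doppler: f_obs = f_src √((1−β)/(1+β))
= 609 × √(0.53200/1.4680) = 609 × 0.60199 = 367 GHz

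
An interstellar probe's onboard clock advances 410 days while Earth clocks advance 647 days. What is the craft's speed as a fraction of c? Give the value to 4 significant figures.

β ≈ 0.7736

γ = Δt/τ₀ = 647/410 = 1.57805
β = √(1 − 1/γ²) = √(1 − 1/1.57805²) = 0.7736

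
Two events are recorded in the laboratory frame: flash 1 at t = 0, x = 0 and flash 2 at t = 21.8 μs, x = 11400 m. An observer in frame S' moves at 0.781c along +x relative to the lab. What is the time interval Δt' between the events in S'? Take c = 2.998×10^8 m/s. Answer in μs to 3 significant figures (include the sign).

Δt' ≈ -12.6 μs

γ = 1/√(1 − 0.781²) = 1.6012
Δt' = γ(Δt − vΔx/c²) = 1.6012 × (21.8 μs − 0.781×11400 m / (2.998×10^8 m/s))
= 1.6012 × (-7.8978 μs) = -12.6 μs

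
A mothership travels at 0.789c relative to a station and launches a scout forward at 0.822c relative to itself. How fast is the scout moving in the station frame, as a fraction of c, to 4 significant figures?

u ≈ 0.9772c

Compose boost 2: (0.822 + 0.789)/(1 + 0.822×0.789) = 1.611/1.64856 = 0.9772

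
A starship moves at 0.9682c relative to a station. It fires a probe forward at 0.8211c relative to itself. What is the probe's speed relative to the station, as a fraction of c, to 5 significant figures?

Relativistic velocity addition: u = (u' + v)/(1 + u'v/c²)
= (0.8211 + 0.9682)/(1 + 0.8211×0.9682) = 1.7893/1.794989 = 0.99683

u ≈ 0.99683c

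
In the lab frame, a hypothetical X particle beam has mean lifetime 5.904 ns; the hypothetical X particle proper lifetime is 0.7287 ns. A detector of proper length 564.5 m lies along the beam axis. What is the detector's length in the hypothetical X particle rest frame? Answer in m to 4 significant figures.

Time dilation ⇒ γ = Δt/τ₀ = 5.904/0.7287 = 8.10210
Length contraction: L = L₀/γ = 564.5/8.10210 = 69.67 m

L ≈ 69.67 m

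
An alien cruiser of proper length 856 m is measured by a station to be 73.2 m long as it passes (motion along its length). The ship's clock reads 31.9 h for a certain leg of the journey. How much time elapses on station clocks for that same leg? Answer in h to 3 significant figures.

Δt ≈ 373 h

Length contraction ⇒ γ = L₀/L = 856/73.2 = 11.694
Time dilation: Δt = γτ₀ = 11.694 × 31.9 h = 373 h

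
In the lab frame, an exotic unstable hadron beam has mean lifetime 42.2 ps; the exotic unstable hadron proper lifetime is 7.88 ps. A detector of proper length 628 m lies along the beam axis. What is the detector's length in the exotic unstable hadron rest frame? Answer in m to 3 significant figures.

L ≈ 117 m

Time dilation ⇒ γ = Δt/τ₀ = 42.2/7.88 = 5.3553
Length contraction: L = L₀/γ = 628/5.3553 = 117 m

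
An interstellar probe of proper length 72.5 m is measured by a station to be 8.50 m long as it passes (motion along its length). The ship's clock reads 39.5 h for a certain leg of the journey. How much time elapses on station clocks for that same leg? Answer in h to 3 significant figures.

Length contraction ⇒ γ = L₀/L = 72.5/8.50 = 8.5294
Time dilation: Δt = γτ₀ = 8.5294 × 39.5 h = 337 h

Δt ≈ 337 h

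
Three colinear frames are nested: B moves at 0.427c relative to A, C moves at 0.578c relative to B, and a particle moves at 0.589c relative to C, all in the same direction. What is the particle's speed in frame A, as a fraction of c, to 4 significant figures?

u ≈ 0.9460c

Compose boost 2: (0.578 + 0.427)/(1 + 0.578×0.427) = 1.005/1.24681 = 0.806060
Compose boost 3: (0.589 + 0.806060)/(1 + 0.589×0.806060) = 1.39506/1.47477 = 0.9460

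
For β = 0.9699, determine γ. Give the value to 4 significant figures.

γ = 1/√(1 − β²) = 1/√(1 − 0.9699²) = 1/√(0.0592940) = 4.107

γ ≈ 4.107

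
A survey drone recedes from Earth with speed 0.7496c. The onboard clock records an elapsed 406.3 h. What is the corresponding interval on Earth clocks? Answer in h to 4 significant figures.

Δt ≈ 613.8 h

γ = 1/√(1 − 0.7496²) = 1.51082
Time dilation: Δt = γτ₀ = 1.51082 × 406.3 h = 613.8 h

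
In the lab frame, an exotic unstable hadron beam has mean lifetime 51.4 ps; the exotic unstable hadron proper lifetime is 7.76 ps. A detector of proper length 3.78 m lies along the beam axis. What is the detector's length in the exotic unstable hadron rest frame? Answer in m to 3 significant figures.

L ≈ 0.571 m

Time dilation ⇒ γ = Δt/τ₀ = 51.4/7.76 = 6.6237
Length contraction: L = L₀/γ = 3.78/6.6237 = 0.571 m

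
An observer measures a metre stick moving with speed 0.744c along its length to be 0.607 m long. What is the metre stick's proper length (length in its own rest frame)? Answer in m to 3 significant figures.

γ = 1/√(1 − 0.744²) = 1.4966
L₀ = γL = 1.4966 × 0.607 = 0.908 m

L₀ ≈ 0.908 m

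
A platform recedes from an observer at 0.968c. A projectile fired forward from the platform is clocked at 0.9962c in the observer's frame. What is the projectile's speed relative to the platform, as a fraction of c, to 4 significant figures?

Inverse velocity addition: u' = (u − v)/(1 − uv/c²)
= (0.9962 − 0.968)/(1 − 0.9962×0.968) = 0.02820/0.0356784 = 0.7904

u' ≈ 0.7904c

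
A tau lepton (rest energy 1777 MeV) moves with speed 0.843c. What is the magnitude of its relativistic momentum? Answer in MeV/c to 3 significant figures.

p ≈ 2780 MeV/c

γ = 1/√(1 − 0.843²) = 1.8590
p = γβm₀c = 1.8590 × 0.843 × 1777 MeV/c = 2780 MeV/c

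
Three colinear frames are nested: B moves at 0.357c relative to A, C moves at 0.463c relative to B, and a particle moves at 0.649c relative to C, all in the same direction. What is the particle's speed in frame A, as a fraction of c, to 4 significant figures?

u ≈ 0.9286c

Compose boost 2: (0.463 + 0.357)/(1 + 0.463×0.357) = 0.8200/1.16529 = 0.703687
Compose boost 3: (0.649 + 0.703687)/(1 + 0.649×0.703687) = 1.35269/1.45669 = 0.9286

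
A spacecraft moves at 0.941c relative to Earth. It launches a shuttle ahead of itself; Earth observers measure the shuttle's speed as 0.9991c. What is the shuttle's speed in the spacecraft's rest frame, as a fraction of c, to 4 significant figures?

u' ≈ 0.9708c

Inverse velocity addition: u' = (u − v)/(1 − uv/c²)
= (0.9991 − 0.941)/(1 − 0.9991×0.941) = 0.05810/0.0598469 = 0.9708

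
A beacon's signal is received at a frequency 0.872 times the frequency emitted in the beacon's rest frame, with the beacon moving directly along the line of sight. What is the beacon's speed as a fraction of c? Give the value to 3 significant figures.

β ≈ 0.136

f_obs/f_src = √((1−β)/(1+β)) = 0.872  ⇒  (1−β)/(1+β) = 0.76038
β = |1 − D²|/(1 + D²) = |1 − 0.76038|/(1 + 0.76038) = 0.136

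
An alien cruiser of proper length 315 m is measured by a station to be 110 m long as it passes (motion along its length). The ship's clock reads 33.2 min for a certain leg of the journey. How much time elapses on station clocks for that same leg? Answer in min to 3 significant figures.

Length contraction ⇒ γ = L₀/L = 315/110 = 2.8636
Time dilation: Δt = γτ₀ = 2.8636 × 33.2 min = 95.1 min

Δt ≈ 95.1 min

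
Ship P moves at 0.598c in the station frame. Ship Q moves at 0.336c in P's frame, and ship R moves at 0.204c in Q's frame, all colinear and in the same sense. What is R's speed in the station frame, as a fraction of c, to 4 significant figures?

u ≈ 0.8473c

Compose boost 2: (0.336 + 0.598)/(1 + 0.336×0.598) = 0.9340/1.20093 = 0.777732
Compose boost 3: (0.204 + 0.777732)/(1 + 0.204×0.777732) = 0.981732/1.15866 = 0.8473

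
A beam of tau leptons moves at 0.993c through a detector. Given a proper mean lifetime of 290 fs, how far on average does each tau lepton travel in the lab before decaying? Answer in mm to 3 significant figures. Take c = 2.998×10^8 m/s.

γ = 1/√(1 − 0.993²) = 8.4664
Dilated lifetime: Δt = γτ₀ = 8.4664 × 290 fs = 2455.2 fs
d = vΔt = 0.993c × 2455.2 fs = 2.9770×10^8 m/s × 2.4552×10^-12 s = 0.731 mm

d ≈ 0.731 mm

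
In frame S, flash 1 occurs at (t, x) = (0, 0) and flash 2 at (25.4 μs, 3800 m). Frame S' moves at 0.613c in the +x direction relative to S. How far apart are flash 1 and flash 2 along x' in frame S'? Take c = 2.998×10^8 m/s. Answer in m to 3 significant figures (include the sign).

Δx' ≈ -1100 m

γ = 1/√(1 − 0.613²) = 1.2657
Δx' = γ(Δx − vΔt) = 1.2657 × (3800 m − 0.613×(2.998×10^8 m/s)×25.4×10^-6 s)
= 1.2657 × (-867.95 m) = -1100 m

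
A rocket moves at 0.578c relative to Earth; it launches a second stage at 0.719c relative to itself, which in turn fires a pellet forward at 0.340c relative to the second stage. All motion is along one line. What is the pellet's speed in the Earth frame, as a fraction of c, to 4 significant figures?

u ≈ 0.9578c

Compose boost 2: (0.719 + 0.578)/(1 + 0.719×0.578) = 1.297/1.41558 = 0.916231
Compose boost 3: (0.340 + 0.916231)/(1 + 0.340×0.916231) = 1.25623/1.31152 = 0.9578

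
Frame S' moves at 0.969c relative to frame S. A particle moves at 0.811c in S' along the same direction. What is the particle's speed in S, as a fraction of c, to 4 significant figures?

Relativistic velocity addition: u = (u' + v)/(1 + u'v/c²)
= (0.811 + 0.969)/(1 + 0.811×0.969) = 1.780/1.78586 = 0.9967

u ≈ 0.9967c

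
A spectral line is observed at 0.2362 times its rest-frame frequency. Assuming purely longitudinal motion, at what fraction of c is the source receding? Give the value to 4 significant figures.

β ≈ 0.8943

f_obs/f_src = √((1−β)/(1+β)) = 0.2362  ⇒  (1−β)/(1+β) = 0.0557904
β = |1 − D²|/(1 + D²) = |1 − 0.0557904|/(1 + 0.0557904) = 0.8943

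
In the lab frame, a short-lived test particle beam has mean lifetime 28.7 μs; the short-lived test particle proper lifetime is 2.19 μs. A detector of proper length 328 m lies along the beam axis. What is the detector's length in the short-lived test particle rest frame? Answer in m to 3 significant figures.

Time dilation ⇒ γ = Δt/τ₀ = 28.7/2.19 = 13.105
Length contraction: L = L₀/γ = 328/13.105 = 25.0 m

L ≈ 25.0 m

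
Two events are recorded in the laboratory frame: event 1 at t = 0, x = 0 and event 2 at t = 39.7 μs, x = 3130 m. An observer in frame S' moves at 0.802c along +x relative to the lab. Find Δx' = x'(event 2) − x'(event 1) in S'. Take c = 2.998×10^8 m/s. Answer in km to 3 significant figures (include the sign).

Δx' ≈ -10.7 km

γ = 1/√(1 − 0.802²) = 1.6741
Δx' = γ(Δx − vΔt) = 1.6741 × (3130 m − 0.802×(2.998×10^8 m/s)×39.7×10^-6 s)
= 1.6741 × (-6415.5 m) = -10.7 km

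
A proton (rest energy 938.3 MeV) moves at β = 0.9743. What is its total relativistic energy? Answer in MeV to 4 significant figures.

E ≈ 4166 MeV

γ = 1/√(1 − 0.9743²) = 4.43943
E = γm₀c² = 4.43943 × 938.3 MeV = 4166 MeV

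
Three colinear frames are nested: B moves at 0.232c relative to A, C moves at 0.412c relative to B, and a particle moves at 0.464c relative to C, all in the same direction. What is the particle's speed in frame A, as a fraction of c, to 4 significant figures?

u ≈ 0.8264c

Compose boost 2: (0.412 + 0.232)/(1 + 0.412×0.232) = 0.6440/1.09558 = 0.587814
Compose boost 3: (0.464 + 0.587814)/(1 + 0.464×0.587814) = 1.05181/1.27275 = 0.8264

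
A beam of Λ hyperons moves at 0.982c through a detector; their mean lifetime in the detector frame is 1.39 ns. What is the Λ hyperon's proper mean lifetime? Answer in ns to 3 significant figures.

τ₀ ≈ 0.263 ns

γ = 1/√(1 − 0.982²) = 5.2943
Proper time: τ₀ = Δt/γ = 1.39/5.2943 = 0.263 ns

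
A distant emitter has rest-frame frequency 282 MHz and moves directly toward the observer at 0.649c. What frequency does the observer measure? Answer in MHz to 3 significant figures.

f_obs ≈ 611 MHz

Relativistic Doppler: f_obs = f_src √((1+β)/(1−β))
= 282 × √(1.6490/0.35100) = 282 × 2.1675 = 611 MHz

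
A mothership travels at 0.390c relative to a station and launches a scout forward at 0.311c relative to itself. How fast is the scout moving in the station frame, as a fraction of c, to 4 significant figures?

Compose boost 2: (0.311 + 0.390)/(1 + 0.311×0.390) = 0.7010/1.12129 = 0.6252

u ≈ 0.6252c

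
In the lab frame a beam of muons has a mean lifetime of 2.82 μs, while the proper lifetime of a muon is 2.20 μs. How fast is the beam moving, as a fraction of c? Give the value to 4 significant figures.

β ≈ 0.6256

γ = Δt/τ₀ = 2.82/2.20 = 1.28182
β = √(1 − 1/γ²) = √(1 − 1/1.28182²) = 0.6256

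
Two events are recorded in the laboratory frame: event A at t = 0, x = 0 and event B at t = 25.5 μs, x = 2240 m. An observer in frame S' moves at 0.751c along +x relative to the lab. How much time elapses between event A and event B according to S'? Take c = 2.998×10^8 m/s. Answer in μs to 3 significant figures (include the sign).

Δt' ≈ 30.1 μs

γ = 1/√(1 − 0.751²) = 1.5145
Δt' = γ(Δt − vΔx/c²) = 1.5145 × (25.5 μs − 0.751×2240 m / (2.998×10^8 m/s))
= 1.5145 × (19.889 μs) = 30.1 μs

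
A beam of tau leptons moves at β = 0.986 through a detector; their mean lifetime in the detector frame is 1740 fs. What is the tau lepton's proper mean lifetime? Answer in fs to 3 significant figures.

τ₀ ≈ 290 fs

γ = 1/√(1 − 0.986²) = 5.9972
Proper time: τ₀ = Δt/γ = 1740/5.9972 = 290 fs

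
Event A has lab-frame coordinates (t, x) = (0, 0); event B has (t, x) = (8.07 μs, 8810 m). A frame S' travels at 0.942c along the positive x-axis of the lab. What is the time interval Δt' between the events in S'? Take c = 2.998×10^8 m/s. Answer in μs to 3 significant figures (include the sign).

γ = 1/√(1 − 0.942²) = 2.9796
Δt' = γ(Δt − vΔx/c²) = 2.9796 × (8.07 μs − 0.942×8810 m / (2.998×10^8 m/s))
= 2.9796 × (-19.612 μs) = -58.4 μs

Δt' ≈ -58.4 μs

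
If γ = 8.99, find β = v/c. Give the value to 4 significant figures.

β ≈ 0.9938

β = √(1 − 1/γ²) = √(1 − 1/8.99²) = √(0.987627) = 0.9938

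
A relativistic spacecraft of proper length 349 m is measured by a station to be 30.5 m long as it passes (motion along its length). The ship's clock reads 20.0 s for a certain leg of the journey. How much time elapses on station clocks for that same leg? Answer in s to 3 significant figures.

Length contraction ⇒ γ = L₀/L = 349/30.5 = 11.443
Time dilation: Δt = γτ₀ = 11.443 × 20.0 s = 229 s

Δt ≈ 229 s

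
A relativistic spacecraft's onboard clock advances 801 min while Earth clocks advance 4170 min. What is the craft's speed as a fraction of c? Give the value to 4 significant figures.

β ≈ 0.9814

γ = Δt/τ₀ = 4170/801 = 5.20599
β = √(1 − 1/γ²) = √(1 − 1/5.20599²) = 0.9814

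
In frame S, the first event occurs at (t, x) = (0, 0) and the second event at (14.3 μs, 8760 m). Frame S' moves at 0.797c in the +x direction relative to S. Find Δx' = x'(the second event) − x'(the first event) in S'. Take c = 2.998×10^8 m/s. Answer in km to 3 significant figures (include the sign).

γ = 1/√(1 − 0.797²) = 1.6557
Δx' = γ(Δx − vΔt) = 1.6557 × (8760 m − 0.797×(2.998×10^8 m/s)×14.3×10^-6 s)
= 1.6557 × (5343.1 m) = 8.85 km

Δx' ≈ 8.85 km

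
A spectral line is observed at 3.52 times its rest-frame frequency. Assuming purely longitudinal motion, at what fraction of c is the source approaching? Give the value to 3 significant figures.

β ≈ 0.851

f_obs/f_src = √((1+β)/(1−β)) = 3.52  ⇒  (1+β)/(1−β) = 12.390
β = |1 − D²|/(1 + D²) = |1 − 12.390|/(1 + 12.390) = 0.851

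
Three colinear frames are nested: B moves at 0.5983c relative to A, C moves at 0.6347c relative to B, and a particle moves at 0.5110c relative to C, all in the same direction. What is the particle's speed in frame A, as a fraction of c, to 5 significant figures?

u ≈ 0.96430c

Compose boost 2: (0.6347 + 0.5983)/(1 + 0.6347×0.5983) = 1.2330/1.379741 = 0.8936460
Compose boost 3: (0.5110 + 0.8936460)/(1 + 0.5110×0.8936460) = 1.404646/1.456653 = 0.96430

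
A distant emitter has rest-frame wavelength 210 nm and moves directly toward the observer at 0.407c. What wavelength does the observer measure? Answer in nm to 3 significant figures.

Relativistic Doppler: λ_obs = λ_src √((1−β)/(1+β))
= 210 × √(0.59300/1.4070) = 210 × 0.64920 = 136 nm

λ_obs ≈ 136 nm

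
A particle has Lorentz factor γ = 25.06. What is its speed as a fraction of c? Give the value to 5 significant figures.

β ≈ 0.99920

β = √(1 − 1/γ²) = √(1 − 1/25.06²) = √(0.9984077) = 0.99920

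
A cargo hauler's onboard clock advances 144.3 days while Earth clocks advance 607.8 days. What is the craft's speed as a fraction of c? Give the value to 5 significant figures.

γ = Δt/τ₀ = 607.8/144.3 = 4.212058
β = √(1 − 1/γ²) = √(1 − 1/4.212058²) = 0.97141

β ≈ 0.97141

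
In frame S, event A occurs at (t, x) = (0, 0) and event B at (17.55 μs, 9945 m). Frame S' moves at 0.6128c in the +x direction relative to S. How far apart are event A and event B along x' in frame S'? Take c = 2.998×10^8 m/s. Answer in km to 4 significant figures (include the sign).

γ = 1/√(1 − 0.6128²) = 1.26544
Δx' = γ(Δx − vΔt) = 1.26544 × (9945 m − 0.6128×(2.998×10^8 m/s)×17.55×10^-6 s)
= 1.26544 × (6720.76 m) = 8.505 km

Δx' ≈ 8.505 km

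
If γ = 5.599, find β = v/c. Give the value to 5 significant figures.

β = √(1 − 1/γ²) = √(1 − 1/5.599²) = √(0.9681009) = 0.98392

β ≈ 0.98392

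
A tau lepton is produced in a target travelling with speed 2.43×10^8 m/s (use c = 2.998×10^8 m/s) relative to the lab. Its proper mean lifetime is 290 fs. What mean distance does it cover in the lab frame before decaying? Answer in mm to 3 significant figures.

β = v/c = 2.43×10^8 / 2.998×10^8 = 0.81054
γ = 1/√(1 − 0.81054²) = 1.7074
Dilated lifetime: Δt = γτ₀ = 1.7074 × 290 fs = 495.15 fs
d = vΔt = 0.81054c × 495.15 fs = 2.4300×10^8 m/s × 4.9515×10^-13 s = 0.120 mm

d ≈ 0.120 mm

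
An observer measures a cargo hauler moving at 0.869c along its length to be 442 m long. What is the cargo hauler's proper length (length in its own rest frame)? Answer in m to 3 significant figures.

γ = 1/√(1 − 0.869²) = 2.0210
L₀ = γL = 2.0210 × 442 = 893 m

L₀ ≈ 893 m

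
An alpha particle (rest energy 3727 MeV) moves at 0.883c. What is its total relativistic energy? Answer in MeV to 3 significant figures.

γ = 1/√(1 − 0.883²) = 2.1305
E = γm₀c² = 2.1305 × 3727 MeV = 7940 MeV

E ≈ 7940 MeV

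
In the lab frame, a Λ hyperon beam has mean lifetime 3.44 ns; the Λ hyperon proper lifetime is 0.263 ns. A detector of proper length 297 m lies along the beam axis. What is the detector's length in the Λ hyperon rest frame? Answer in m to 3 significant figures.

L ≈ 22.7 m

Time dilation ⇒ γ = Δt/τ₀ = 3.44/0.263 = 13.080
Length contraction: L = L₀/γ = 297/13.080 = 22.7 m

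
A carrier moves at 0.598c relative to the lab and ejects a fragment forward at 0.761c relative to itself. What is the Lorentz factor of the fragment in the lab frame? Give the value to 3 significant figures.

γ ≈ 2.80

u_lab = (0.761 + 0.598)/(1 + 0.761×0.598) = 1.359/1.45508 = 0.933971
γ = 1/√(1 − 0.933971²) = 2.80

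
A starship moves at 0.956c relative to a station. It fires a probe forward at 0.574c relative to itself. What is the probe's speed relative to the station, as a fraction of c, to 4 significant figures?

Relativistic velocity addition: u = (u' + v)/(1 + u'v/c²)
= (0.574 + 0.956)/(1 + 0.574×0.956) = 1.530/1.54874 = 0.9879

u ≈ 0.9879c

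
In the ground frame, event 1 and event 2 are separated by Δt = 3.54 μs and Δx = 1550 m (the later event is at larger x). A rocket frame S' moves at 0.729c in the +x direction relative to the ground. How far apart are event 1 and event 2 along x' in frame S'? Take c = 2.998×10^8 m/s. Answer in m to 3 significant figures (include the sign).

γ = 1/√(1 − 0.729²) = 1.4609
Δx' = γ(Δx − vΔt) = 1.4609 × (1550 m − 0.729×(2.998×10^8 m/s)×3.54×10^-6 s)
= 1.4609 × (776.32 m) = 1130 m

Δx' ≈ 1130 m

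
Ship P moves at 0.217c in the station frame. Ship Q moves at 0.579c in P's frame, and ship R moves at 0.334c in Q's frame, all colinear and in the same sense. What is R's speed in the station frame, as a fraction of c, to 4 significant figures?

u ≈ 0.8422c

Compose boost 2: (0.579 + 0.217)/(1 + 0.579×0.217) = 0.7960/1.12564 = 0.707151
Compose boost 3: (0.334 + 0.707151)/(1 + 0.334×0.707151) = 1.04115/1.23619 = 0.8422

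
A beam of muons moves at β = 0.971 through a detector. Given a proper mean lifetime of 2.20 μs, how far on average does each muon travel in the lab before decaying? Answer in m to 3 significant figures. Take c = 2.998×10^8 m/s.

d ≈ 2680 m

γ = 1/√(1 − 0.971²) = 4.1827
Dilated lifetime: Δt = γτ₀ = 4.1827 × 2.20 μs = 9.2020 μs
d = vΔt = 0.971c × 9.2020 μs = 2.9111×10^8 m/s × 9.2020×10^-6 s = 2680 m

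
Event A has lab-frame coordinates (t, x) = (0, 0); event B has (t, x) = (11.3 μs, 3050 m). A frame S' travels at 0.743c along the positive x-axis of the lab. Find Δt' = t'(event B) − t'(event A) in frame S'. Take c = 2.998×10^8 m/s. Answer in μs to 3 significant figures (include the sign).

γ = 1/√(1 − 0.743²) = 1.4941
Δt' = γ(Δt − vΔx/c²) = 1.4941 × (11.3 μs − 0.743×3050 m / (2.998×10^8 m/s))
= 1.4941 × (3.7411 μs) = 5.59 μs

Δt' ≈ 5.59 μs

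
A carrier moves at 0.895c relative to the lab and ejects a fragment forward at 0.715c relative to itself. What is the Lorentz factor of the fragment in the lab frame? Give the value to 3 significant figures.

u_lab = (0.715 + 0.895)/(1 + 0.715×0.895) = 1.610/1.63992 = 0.981752
γ = 1/√(1 − 0.981752²) = 5.26

γ ≈ 5.26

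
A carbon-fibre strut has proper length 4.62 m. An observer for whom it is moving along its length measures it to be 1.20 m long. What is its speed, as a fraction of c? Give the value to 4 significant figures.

γ = L₀/L = 4.62/1.20 = 3.85000
β = √(1 − 1/γ²) = 0.9657

β ≈ 0.9657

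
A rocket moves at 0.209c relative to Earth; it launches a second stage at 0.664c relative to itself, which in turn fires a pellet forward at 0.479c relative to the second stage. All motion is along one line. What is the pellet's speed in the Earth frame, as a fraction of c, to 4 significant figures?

u ≈ 0.9111c

Compose boost 2: (0.664 + 0.209)/(1 + 0.664×0.209) = 0.8730/1.13878 = 0.766613
Compose boost 3: (0.479 + 0.766613)/(1 + 0.479×0.766613) = 1.24561/1.36721 = 0.9111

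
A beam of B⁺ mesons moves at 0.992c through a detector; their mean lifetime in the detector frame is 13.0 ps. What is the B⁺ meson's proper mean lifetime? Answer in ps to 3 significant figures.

γ = 1/√(1 − 0.992²) = 7.9216
Proper time: τ₀ = Δt/γ = 13.0/7.9216 = 1.64 ps

τ₀ ≈ 1.64 ps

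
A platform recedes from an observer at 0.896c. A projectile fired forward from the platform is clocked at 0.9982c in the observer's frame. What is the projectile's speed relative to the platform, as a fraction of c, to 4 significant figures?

Inverse velocity addition: u' = (u − v)/(1 − uv/c²)
= (0.9982 − 0.896)/(1 − 0.9982×0.896) = 0.1022/0.105613 = 0.9677

u' ≈ 0.9677c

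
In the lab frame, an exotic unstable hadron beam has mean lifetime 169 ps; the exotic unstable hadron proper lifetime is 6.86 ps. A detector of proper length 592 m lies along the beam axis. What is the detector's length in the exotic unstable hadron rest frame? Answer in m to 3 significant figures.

L ≈ 24.0 m

Time dilation ⇒ γ = Δt/τ₀ = 169/6.86 = 24.636
Length contraction: L = L₀/γ = 592/24.636 = 24.0 m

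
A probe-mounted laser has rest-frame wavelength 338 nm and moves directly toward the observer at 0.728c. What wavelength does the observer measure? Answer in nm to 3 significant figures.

Relativistic Doppler: λ_obs = λ_src √((1−β)/(1+β))
= 338 × √(0.27200/1.7280) = 338 × 0.39675 = 134 nm

λ_obs ≈ 134 nm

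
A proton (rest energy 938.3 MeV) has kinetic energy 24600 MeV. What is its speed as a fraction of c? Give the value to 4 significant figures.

γ = 1 + K/(m₀c²) = 1 + 24600/938.3 = 27.2176
β = √(1 − 1/γ²) = 0.9993

β ≈ 0.9993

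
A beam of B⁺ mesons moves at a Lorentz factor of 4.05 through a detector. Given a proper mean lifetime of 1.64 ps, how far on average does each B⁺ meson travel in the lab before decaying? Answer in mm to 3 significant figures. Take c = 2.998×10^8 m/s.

β = √(1 − 1/γ²) = √(1 − 1/4.05²) = 0.96904
Dilated lifetime: Δt = γτ₀ = 4.05 × 1.64 ps = 6.6420 ps
d = vΔt = 0.96904c × 6.6420 ps = 2.9052×10^8 m/s × 6.6420×10^-12 s = 1.93 mm

d ≈ 1.93 mm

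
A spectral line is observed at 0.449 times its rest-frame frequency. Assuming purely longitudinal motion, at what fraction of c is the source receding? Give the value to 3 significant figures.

β ≈ 0.664

f_obs/f_src = √((1−β)/(1+β)) = 0.449  ⇒  (1−β)/(1+β) = 0.20160
β = |1 − D²|/(1 + D²) = |1 − 0.20160|/(1 + 0.20160) = 0.664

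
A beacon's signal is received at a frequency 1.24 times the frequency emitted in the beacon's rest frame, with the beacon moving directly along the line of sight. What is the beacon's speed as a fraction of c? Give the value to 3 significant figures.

β ≈ 0.212

f_obs/f_src = √((1+β)/(1−β)) = 1.24  ⇒  (1+β)/(1−β) = 1.5376
β = |1 − D²|/(1 + D²) = |1 − 1.5376|/(1 + 1.5376) = 0.212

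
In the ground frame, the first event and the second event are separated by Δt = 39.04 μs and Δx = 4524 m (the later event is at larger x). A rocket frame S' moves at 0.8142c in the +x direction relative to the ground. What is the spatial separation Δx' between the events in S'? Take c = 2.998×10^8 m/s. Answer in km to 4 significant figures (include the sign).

Δx' ≈ -8.622 km

γ = 1/√(1 − 0.8142²) = 1.72240
Δx' = γ(Δx − vΔt) = 1.72240 × (4524 m − 0.8142×(2.998×10^8 m/s)×39.04×10^-6 s)
= 1.72240 × (-5005.55 m) = -8.622 km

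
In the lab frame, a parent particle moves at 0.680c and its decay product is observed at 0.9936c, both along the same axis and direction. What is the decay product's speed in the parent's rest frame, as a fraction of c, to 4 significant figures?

Inverse velocity addition: u' = (u − v)/(1 − uv/c²)
= (0.9936 − 0.680)/(1 − 0.9936×0.680) = 0.3136/0.324352 = 0.9669

u' ≈ 0.9669c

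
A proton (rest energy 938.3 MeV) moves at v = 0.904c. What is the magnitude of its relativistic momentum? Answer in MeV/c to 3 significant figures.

γ = 1/√(1 − 0.904²) = 2.3390
p = γβm₀c = 2.3390 × 0.904 × 938.3 MeV/c = 1980 MeV/c

p ≈ 1980 MeV/c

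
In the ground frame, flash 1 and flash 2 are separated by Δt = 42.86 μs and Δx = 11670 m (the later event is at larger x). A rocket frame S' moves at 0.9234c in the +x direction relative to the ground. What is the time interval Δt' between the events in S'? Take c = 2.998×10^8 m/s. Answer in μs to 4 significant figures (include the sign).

Δt' ≈ 18.02 μs

γ = 1/√(1 − 0.9234²) = 2.60526
Δt' = γ(Δt − vΔx/c²) = 2.60526 × (42.86 μs − 0.9234×11670 m / (2.998×10^8 m/s))
= 2.60526 × (6.91578 μs) = 18.02 μs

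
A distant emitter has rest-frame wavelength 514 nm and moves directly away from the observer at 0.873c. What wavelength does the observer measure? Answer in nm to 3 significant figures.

λ_obs ≈ 1970 nm

Relativistic Doppler: λ_obs = λ_src √((1+β)/(1−β))
= 514 × √(1.8730/0.12700) = 514 × 3.8403 = 1970 nm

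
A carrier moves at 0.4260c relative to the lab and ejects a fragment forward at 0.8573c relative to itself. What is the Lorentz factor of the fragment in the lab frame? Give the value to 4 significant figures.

u_lab = (0.8573 + 0.4260)/(1 + 0.8573×0.4260) = 1.2833/1.365210 = 0.9400020
γ = 1/√(1 − 0.9400020²) = 2.931

γ ≈ 2.931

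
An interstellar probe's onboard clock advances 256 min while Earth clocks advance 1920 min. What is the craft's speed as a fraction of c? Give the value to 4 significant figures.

β ≈ 0.9911

γ = Δt/τ₀ = 1920/256 = 7.50000
β = √(1 − 1/γ²) = √(1 − 1/7.50000²) = 0.9911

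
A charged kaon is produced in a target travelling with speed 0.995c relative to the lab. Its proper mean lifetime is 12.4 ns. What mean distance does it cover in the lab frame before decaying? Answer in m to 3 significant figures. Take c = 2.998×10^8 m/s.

γ = 1/√(1 − 0.995²) = 10.013
Dilated lifetime: Δt = γτ₀ = 10.013 × 12.4 ns = 124.16 ns
d = vΔt = 0.995c × 124.16 ns = 2.9830×10^8 m/s × 1.2416×10^-7 s = 37.0 m

d ≈ 37.0 m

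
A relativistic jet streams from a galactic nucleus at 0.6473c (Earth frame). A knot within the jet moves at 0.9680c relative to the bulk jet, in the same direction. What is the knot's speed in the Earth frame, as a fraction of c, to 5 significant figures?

Relativistic velocity addition: u = (u' + v)/(1 + u'v/c²)
= (0.9680 + 0.6473)/(1 + 0.9680×0.6473) = 1.6153/1.626586 = 0.99306

u ≈ 0.99306c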